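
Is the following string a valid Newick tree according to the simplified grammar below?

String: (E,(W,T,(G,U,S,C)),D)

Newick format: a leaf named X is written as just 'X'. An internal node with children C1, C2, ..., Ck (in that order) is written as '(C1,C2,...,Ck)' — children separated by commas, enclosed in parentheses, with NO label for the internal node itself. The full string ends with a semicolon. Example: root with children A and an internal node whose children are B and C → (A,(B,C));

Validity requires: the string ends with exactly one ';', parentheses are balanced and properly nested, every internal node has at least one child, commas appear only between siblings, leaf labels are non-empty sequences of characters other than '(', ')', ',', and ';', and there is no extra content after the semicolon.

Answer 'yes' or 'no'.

Input: (E,(W,T,(G,U,S,C)),D)
Paren balance: 3 '(' vs 3 ')' OK
Ends with single ';': False
Full parse: FAILS (must end with ;)
Valid: False

Answer: no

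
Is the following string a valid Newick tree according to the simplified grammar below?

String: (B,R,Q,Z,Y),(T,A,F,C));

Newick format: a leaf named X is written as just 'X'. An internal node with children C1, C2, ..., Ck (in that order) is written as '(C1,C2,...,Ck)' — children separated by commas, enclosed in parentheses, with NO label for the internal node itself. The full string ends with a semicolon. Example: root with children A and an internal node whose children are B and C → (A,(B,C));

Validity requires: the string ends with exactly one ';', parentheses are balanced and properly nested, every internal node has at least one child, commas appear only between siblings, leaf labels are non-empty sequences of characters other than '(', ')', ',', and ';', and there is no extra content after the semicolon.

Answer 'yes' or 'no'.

Input: (B,R,Q,Z,Y),(T,A,F,C));
Paren balance: 2 '(' vs 3 ')' MISMATCH
Ends with single ';': True
Full parse: FAILS (extra content after tree at pos 11)
Valid: False

Answer: no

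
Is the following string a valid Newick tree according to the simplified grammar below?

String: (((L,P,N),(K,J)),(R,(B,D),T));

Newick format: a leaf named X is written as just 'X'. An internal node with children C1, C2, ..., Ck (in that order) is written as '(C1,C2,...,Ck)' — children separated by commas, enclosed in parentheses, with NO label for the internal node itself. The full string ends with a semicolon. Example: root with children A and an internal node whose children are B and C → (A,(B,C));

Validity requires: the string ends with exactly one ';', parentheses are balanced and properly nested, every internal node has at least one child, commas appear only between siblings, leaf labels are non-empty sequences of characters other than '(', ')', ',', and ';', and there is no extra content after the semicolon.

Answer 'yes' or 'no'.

Input: (((L,P,N),(K,J)),(R,(B,D),T));
Paren balance: 6 '(' vs 6 ')' OK
Ends with single ';': True
Full parse: OK
Valid: True

Answer: yes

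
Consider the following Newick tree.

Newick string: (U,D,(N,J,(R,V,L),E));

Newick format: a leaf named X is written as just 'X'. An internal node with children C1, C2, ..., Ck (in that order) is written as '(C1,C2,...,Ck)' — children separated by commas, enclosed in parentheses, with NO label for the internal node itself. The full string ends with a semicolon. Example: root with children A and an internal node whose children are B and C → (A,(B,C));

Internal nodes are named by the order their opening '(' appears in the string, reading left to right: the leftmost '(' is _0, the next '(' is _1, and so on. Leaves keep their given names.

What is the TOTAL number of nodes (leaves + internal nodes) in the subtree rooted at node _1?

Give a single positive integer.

Answer: 8

Derivation:
Newick: (U,D,(N,J,(R,V,L),E));
Locate _1: it is the '(' at position 5 (the 2nd '(' reading left to right).
Query: subtree rooted at _1
_1: subtree_size = 1 + 7
  N: subtree_size = 1 + 0
  J: subtree_size = 1 + 0
  _2: subtree_size = 1 + 3
    R: subtree_size = 1 + 0
    V: subtree_size = 1 + 0
    L: subtree_size = 1 + 0
  E: subtree_size = 1 + 0
Total subtree size of _1: 8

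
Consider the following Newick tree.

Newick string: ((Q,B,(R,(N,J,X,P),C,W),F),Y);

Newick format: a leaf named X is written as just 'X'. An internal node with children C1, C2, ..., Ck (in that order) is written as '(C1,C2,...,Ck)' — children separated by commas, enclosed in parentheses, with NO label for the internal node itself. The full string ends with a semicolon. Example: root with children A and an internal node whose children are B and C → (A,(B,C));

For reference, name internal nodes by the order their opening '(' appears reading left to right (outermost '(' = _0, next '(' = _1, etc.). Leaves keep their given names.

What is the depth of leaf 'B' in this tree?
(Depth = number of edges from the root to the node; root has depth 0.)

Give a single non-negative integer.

Answer: 2

Derivation:
Newick: ((Q,B,(R,(N,J,X,P),C,W),F),Y);
Naming internals by '(' encounter order: outermost '(' = _0, next = _1, ...
Query node: B
Path from root: _0 -> _1 -> B
Depth of B: 2 (number of edges from root)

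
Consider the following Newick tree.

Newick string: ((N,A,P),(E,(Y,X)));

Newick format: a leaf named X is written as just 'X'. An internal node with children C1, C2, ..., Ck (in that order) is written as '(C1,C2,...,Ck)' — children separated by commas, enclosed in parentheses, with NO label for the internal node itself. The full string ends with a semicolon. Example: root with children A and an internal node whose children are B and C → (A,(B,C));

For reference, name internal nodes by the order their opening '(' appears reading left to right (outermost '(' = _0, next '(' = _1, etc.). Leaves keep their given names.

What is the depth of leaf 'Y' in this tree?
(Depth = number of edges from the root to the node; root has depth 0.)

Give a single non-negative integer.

Answer: 3

Derivation:
Newick: ((N,A,P),(E,(Y,X)));
Naming internals by '(' encounter order: outermost '(' = _0, next = _1, ...
Query node: Y
Path from root: _0 -> _2 -> _3 -> Y
Depth of Y: 3 (number of edges from root)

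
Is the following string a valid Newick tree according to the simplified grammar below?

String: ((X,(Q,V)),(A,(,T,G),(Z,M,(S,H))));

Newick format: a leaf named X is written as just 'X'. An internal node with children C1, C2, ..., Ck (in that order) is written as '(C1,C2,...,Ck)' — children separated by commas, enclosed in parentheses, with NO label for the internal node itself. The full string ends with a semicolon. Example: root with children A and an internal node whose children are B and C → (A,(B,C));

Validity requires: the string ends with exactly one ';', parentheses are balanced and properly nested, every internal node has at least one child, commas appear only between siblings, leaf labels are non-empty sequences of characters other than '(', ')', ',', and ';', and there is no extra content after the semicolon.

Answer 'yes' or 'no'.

Input: ((X,(Q,V)),(A,(,T,G),(Z,M,(S,H))));
Paren balance: 7 '(' vs 7 ')' OK
Ends with single ';': True
Full parse: FAILS (empty leaf label at pos 15)
Valid: False

Answer: no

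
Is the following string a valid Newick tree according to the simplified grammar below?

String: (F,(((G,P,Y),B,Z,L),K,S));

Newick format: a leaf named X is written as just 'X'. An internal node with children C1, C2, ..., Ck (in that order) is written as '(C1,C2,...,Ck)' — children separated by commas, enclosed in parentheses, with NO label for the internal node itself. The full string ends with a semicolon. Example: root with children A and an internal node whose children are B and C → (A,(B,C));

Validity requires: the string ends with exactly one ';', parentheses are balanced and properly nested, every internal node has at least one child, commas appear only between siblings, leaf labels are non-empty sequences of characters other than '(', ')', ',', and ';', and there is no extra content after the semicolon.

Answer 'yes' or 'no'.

Answer: yes

Derivation:
Input: (F,(((G,P,Y),B,Z,L),K,S));
Paren balance: 4 '(' vs 4 ')' OK
Ends with single ';': True
Full parse: OK
Valid: True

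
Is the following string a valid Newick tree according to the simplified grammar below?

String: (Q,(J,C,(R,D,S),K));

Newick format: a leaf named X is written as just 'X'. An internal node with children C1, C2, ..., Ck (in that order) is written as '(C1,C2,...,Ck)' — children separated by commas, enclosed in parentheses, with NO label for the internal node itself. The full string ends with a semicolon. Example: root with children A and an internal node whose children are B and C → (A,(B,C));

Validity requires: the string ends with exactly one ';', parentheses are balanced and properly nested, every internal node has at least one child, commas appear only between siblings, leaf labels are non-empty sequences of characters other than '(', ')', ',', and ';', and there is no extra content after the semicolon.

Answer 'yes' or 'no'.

Input: (Q,(J,C,(R,D,S),K));
Paren balance: 3 '(' vs 3 ')' OK
Ends with single ';': True
Full parse: OK
Valid: True

Answer: yes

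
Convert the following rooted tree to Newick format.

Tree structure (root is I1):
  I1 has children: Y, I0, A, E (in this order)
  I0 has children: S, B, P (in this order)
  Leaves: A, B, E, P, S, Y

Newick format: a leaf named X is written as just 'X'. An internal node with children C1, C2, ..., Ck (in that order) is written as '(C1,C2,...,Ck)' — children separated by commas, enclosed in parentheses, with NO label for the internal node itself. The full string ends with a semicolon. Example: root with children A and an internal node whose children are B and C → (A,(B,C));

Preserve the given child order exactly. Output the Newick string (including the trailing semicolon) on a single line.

internal I1 with children ['Y', 'I0', 'A', 'E']
  leaf 'Y' → 'Y'
  internal I0 with children ['S', 'B', 'P']
    leaf 'S' → 'S'
    leaf 'B' → 'B'
    leaf 'P' → 'P'
  → '(S,B,P)'
  leaf 'A' → 'A'
  leaf 'E' → 'E'
→ '(Y,(S,B,P),A,E)'
Final: (Y,(S,B,P),A,E);

Answer: (Y,(S,B,P),A,E);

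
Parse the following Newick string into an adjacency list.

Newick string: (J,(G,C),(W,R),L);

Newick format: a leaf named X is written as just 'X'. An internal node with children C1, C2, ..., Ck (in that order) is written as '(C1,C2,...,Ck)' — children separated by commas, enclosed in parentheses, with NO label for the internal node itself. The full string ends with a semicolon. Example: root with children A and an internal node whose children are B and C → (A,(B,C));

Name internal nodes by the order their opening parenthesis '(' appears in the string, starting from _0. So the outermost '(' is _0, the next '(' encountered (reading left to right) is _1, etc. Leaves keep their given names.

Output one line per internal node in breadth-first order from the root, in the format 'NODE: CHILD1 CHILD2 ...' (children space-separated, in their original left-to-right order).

Input: (J,(G,C),(W,R),L);
Scanning left-to-right, naming '(' by encounter order:
  pos 0: '(' -> open internal node _0 (depth 1)
  pos 3: '(' -> open internal node _1 (depth 2)
  pos 7: ')' -> close internal node _1 (now at depth 1)
  pos 9: '(' -> open internal node _2 (depth 2)
  pos 13: ')' -> close internal node _2 (now at depth 1)
  pos 16: ')' -> close internal node _0 (now at depth 0)
Total internal nodes: 3
BFS adjacency from root:
  _0: J _1 _2 L
  _1: G C
  _2: W R

Answer: _0: J _1 _2 L
_1: G C
_2: W R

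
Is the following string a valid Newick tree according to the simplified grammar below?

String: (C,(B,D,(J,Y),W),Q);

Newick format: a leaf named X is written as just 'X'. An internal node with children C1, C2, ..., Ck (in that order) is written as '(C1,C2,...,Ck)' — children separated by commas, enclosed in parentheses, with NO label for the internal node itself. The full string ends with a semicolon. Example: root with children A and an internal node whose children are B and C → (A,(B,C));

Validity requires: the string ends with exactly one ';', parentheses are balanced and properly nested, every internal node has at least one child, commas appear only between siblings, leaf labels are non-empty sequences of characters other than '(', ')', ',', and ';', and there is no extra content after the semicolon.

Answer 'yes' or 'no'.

Input: (C,(B,D,(J,Y),W),Q);
Paren balance: 3 '(' vs 3 ')' OK
Ends with single ';': True
Full parse: OK
Valid: True

Answer: yes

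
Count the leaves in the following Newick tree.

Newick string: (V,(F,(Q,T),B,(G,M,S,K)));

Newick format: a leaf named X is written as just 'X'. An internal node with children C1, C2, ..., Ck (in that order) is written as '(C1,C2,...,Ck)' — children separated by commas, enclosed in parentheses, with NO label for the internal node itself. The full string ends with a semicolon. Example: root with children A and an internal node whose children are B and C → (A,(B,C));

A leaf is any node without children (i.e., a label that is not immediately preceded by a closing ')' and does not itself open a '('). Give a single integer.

Answer: 9

Derivation:
Newick: (V,(F,(Q,T),B,(G,M,S,K)));
Scan left-to-right; a leaf is any maximal label run not followed by '(':
  pos 1: leaf 'V' → count = 1
  pos 4: leaf 'F' → count = 2
  pos 7: leaf 'Q' → count = 3
  pos 9: leaf 'T' → count = 4
  pos 12: leaf 'B' → count = 5
  pos 15: leaf 'G' → count = 6
  pos 17: leaf 'M' → count = 7
  pos 19: leaf 'S' → count = 8
  pos 21: leaf 'K' → count = 9
Total leaves: 9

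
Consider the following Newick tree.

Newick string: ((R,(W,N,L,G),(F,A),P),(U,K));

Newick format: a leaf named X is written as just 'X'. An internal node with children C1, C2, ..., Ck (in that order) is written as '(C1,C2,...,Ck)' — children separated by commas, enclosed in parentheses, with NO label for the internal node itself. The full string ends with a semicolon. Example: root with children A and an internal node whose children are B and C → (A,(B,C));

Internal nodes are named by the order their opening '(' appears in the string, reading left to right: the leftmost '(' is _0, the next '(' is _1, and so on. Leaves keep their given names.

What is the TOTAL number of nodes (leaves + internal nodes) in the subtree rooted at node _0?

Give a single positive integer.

Newick: ((R,(W,N,L,G),(F,A),P),(U,K));
Locate _0: it is the '(' at position 0 (the 1st '(' reading left to right).
Query: subtree rooted at _0
_0: subtree_size = 1 + 14
  _1: subtree_size = 1 + 10
    R: subtree_size = 1 + 0
    _2: subtree_size = 1 + 4
      W: subtree_size = 1 + 0
      N: subtree_size = 1 + 0
      L: subtree_size = 1 + 0
      G: subtree_size = 1 + 0
    _3: subtree_size = 1 + 2
      F: subtree_size = 1 + 0
      A: subtree_size = 1 + 0
    P: subtree_size = 1 + 0
  _4: subtree_size = 1 + 2
    U: subtree_size = 1 + 0
    K: subtree_size = 1 + 0
Total subtree size of _0: 15

Answer: 15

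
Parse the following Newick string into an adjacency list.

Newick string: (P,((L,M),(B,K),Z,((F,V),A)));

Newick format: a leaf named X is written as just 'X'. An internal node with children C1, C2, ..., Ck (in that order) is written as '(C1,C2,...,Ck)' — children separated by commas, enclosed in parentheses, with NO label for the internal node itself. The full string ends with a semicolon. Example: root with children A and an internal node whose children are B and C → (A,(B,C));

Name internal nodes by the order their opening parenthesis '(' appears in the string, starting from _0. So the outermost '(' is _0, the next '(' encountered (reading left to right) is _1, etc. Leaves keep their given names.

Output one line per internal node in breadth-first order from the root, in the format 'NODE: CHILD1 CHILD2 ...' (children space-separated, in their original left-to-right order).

Input: (P,((L,M),(B,K),Z,((F,V),A)));
Scanning left-to-right, naming '(' by encounter order:
  pos 0: '(' -> open internal node _0 (depth 1)
  pos 3: '(' -> open internal node _1 (depth 2)
  pos 4: '(' -> open internal node _2 (depth 3)
  pos 8: ')' -> close internal node _2 (now at depth 2)
  pos 10: '(' -> open internal node _3 (depth 3)
  pos 14: ')' -> close internal node _3 (now at depth 2)
  pos 18: '(' -> open internal node _4 (depth 3)
  pos 19: '(' -> open internal node _5 (depth 4)
  pos 23: ')' -> close internal node _5 (now at depth 3)
  pos 26: ')' -> close internal node _4 (now at depth 2)
  pos 27: ')' -> close internal node _1 (now at depth 1)
  pos 28: ')' -> close internal node _0 (now at depth 0)
Total internal nodes: 6
BFS adjacency from root:
  _0: P _1
  _1: _2 _3 Z _4
  _2: L M
  _3: B K
  _4: _5 A
  _5: F V

Answer: _0: P _1
_1: _2 _3 Z _4
_2: L M
_3: B K
_4: _5 A
_5: F V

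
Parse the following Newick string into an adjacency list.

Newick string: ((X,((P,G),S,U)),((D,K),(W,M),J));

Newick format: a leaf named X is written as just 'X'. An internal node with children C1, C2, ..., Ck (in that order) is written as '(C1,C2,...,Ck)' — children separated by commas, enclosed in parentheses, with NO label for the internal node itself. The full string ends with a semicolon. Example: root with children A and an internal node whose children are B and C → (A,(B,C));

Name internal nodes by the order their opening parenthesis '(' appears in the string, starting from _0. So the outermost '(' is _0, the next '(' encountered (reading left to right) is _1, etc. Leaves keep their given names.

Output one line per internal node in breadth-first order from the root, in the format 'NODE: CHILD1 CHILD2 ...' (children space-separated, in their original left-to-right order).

Answer: _0: _1 _4
_1: X _2
_4: _5 _6 J
_2: _3 S U
_5: D K
_6: W M
_3: P G

Derivation:
Input: ((X,((P,G),S,U)),((D,K),(W,M),J));
Scanning left-to-right, naming '(' by encounter order:
  pos 0: '(' -> open internal node _0 (depth 1)
  pos 1: '(' -> open internal node _1 (depth 2)
  pos 4: '(' -> open internal node _2 (depth 3)
  pos 5: '(' -> open internal node _3 (depth 4)
  pos 9: ')' -> close internal node _3 (now at depth 3)
  pos 14: ')' -> close internal node _2 (now at depth 2)
  pos 15: ')' -> close internal node _1 (now at depth 1)
  pos 17: '(' -> open internal node _4 (depth 2)
  pos 18: '(' -> open internal node _5 (depth 3)
  pos 22: ')' -> close internal node _5 (now at depth 2)
  pos 24: '(' -> open internal node _6 (depth 3)
  pos 28: ')' -> close internal node _6 (now at depth 2)
  pos 31: ')' -> close internal node _4 (now at depth 1)
  pos 32: ')' -> close internal node _0 (now at depth 0)
Total internal nodes: 7
BFS adjacency from root:
  _0: _1 _4
  _1: X _2
  _4: _5 _6 J
  _2: _3 S U
  _5: D K
  _6: W M
  _3: P G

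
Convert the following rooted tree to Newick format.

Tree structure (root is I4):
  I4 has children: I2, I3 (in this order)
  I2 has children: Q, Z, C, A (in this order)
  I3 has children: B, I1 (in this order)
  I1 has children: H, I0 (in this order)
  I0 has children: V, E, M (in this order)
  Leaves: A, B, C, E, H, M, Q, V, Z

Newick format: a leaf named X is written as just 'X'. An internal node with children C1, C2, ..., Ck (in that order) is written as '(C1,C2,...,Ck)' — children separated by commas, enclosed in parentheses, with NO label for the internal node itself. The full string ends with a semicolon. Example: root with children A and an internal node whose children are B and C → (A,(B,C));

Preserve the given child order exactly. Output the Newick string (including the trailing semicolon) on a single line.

Answer: ((Q,Z,C,A),(B,(H,(V,E,M))));

Derivation:
internal I4 with children ['I2', 'I3']
  internal I2 with children ['Q', 'Z', 'C', 'A']
    leaf 'Q' → 'Q'
    leaf 'Z' → 'Z'
    leaf 'C' → 'C'
    leaf 'A' → 'A'
  → '(Q,Z,C,A)'
  internal I3 with children ['B', 'I1']
    leaf 'B' → 'B'
    internal I1 with children ['H', 'I0']
      leaf 'H' → 'H'
      internal I0 with children ['V', 'E', 'M']
        leaf 'V' → 'V'
        leaf 'E' → 'E'
        leaf 'M' → 'M'
      → '(V,E,M)'
    → '(H,(V,E,M))'
  → '(B,(H,(V,E,M)))'
→ '((Q,Z,C,A),(B,(H,(V,E,M))))'
Final: ((Q,Z,C,A),(B,(H,(V,E,M))));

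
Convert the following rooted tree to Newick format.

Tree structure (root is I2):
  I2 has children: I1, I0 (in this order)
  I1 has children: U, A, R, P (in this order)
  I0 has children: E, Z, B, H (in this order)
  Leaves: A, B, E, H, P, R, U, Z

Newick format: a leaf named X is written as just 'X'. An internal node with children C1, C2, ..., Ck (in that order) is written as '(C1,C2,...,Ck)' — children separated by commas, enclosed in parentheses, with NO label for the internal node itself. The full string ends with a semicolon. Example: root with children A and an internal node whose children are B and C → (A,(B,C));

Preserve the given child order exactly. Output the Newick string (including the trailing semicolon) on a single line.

Answer: ((U,A,R,P),(E,Z,B,H));

Derivation:
internal I2 with children ['I1', 'I0']
  internal I1 with children ['U', 'A', 'R', 'P']
    leaf 'U' → 'U'
    leaf 'A' → 'A'
    leaf 'R' → 'R'
    leaf 'P' → 'P'
  → '(U,A,R,P)'
  internal I0 with children ['E', 'Z', 'B', 'H']
    leaf 'E' → 'E'
    leaf 'Z' → 'Z'
    leaf 'B' → 'B'
    leaf 'H' → 'H'
  → '(E,Z,B,H)'
→ '((U,A,R,P),(E,Z,B,H))'
Final: ((U,A,R,P),(E,Z,B,H));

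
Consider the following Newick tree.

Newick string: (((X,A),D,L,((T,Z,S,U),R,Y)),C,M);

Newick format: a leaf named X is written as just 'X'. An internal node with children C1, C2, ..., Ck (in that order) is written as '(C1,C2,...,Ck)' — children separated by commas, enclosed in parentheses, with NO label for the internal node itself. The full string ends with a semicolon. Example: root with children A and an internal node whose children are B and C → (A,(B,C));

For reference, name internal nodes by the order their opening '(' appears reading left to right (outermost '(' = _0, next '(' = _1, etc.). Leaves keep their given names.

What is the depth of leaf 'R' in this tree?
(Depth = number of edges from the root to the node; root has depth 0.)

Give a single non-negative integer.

Answer: 3

Derivation:
Newick: (((X,A),D,L,((T,Z,S,U),R,Y)),C,M);
Naming internals by '(' encounter order: outermost '(' = _0, next = _1, ...
Query node: R
Path from root: _0 -> _1 -> _3 -> R
Depth of R: 3 (number of edges from root)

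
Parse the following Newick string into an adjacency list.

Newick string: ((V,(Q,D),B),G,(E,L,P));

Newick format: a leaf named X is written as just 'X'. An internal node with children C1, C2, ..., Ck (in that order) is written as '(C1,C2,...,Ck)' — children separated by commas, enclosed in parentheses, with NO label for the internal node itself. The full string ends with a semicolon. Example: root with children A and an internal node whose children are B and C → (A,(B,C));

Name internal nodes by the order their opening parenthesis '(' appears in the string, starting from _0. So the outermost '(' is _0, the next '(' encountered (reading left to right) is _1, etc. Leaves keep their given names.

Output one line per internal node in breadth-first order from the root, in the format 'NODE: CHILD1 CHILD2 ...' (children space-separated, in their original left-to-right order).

Input: ((V,(Q,D),B),G,(E,L,P));
Scanning left-to-right, naming '(' by encounter order:
  pos 0: '(' -> open internal node _0 (depth 1)
  pos 1: '(' -> open internal node _1 (depth 2)
  pos 4: '(' -> open internal node _2 (depth 3)
  pos 8: ')' -> close internal node _2 (now at depth 2)
  pos 11: ')' -> close internal node _1 (now at depth 1)
  pos 15: '(' -> open internal node _3 (depth 2)
  pos 21: ')' -> close internal node _3 (now at depth 1)
  pos 22: ')' -> close internal node _0 (now at depth 0)
Total internal nodes: 4
BFS adjacency from root:
  _0: _1 G _3
  _1: V _2 B
  _3: E L P
  _2: Q D

Answer: _0: _1 G _3
_1: V _2 B
_3: E L P
_2: Q D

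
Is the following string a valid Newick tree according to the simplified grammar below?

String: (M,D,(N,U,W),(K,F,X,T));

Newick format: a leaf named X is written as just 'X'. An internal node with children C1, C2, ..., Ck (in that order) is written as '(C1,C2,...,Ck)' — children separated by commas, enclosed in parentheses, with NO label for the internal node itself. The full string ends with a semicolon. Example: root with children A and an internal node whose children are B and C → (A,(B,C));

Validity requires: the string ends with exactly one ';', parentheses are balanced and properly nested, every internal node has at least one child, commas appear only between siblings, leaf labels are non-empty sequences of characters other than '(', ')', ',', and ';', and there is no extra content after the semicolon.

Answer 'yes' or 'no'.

Answer: yes

Derivation:
Input: (M,D,(N,U,W),(K,F,X,T));
Paren balance: 3 '(' vs 3 ')' OK
Ends with single ';': True
Full parse: OK
Valid: True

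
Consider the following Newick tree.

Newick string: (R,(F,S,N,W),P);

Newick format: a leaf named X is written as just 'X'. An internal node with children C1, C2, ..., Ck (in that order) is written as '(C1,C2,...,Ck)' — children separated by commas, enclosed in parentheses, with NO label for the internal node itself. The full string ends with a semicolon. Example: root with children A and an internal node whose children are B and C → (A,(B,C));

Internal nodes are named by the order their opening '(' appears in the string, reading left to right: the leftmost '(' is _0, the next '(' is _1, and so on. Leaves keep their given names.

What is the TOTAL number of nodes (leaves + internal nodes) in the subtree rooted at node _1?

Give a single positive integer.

Newick: (R,(F,S,N,W),P);
Locate _1: it is the '(' at position 3 (the 2nd '(' reading left to right).
Query: subtree rooted at _1
_1: subtree_size = 1 + 4
  F: subtree_size = 1 + 0
  S: subtree_size = 1 + 0
  N: subtree_size = 1 + 0
  W: subtree_size = 1 + 0
Total subtree size of _1: 5

Answer: 5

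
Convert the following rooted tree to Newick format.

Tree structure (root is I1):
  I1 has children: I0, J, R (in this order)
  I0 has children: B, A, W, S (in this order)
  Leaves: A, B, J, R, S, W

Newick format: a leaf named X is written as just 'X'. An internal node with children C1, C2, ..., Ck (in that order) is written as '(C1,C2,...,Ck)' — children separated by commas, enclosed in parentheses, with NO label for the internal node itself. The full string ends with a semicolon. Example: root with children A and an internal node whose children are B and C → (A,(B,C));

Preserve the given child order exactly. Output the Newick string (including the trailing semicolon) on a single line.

internal I1 with children ['I0', 'J', 'R']
  internal I0 with children ['B', 'A', 'W', 'S']
    leaf 'B' → 'B'
    leaf 'A' → 'A'
    leaf 'W' → 'W'
    leaf 'S' → 'S'
  → '(B,A,W,S)'
  leaf 'J' → 'J'
  leaf 'R' → 'R'
→ '((B,A,W,S),J,R)'
Final: ((B,A,W,S),J,R);

Answer: ((B,A,W,S),J,R);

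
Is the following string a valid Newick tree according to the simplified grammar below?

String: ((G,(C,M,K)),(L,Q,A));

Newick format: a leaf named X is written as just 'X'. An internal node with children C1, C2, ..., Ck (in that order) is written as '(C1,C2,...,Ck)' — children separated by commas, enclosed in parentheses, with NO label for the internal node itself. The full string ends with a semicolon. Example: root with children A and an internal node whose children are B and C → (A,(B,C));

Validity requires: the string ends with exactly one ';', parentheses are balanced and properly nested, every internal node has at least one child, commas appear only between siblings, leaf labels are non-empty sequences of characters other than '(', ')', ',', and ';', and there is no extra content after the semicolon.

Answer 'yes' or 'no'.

Answer: yes

Derivation:
Input: ((G,(C,M,K)),(L,Q,A));
Paren balance: 4 '(' vs 4 ')' OK
Ends with single ';': True
Full parse: OK
Valid: True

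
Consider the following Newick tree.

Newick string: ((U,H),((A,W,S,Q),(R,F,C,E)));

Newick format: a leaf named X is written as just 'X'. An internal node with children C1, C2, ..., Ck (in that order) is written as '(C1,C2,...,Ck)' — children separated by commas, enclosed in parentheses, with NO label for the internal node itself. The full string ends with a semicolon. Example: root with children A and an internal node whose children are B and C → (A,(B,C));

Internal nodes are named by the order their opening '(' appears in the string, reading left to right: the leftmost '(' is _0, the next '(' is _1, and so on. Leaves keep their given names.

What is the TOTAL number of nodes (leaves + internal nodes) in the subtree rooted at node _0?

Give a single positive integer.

Answer: 15

Derivation:
Newick: ((U,H),((A,W,S,Q),(R,F,C,E)));
Locate _0: it is the '(' at position 0 (the 1st '(' reading left to right).
Query: subtree rooted at _0
_0: subtree_size = 1 + 14
  _1: subtree_size = 1 + 2
    U: subtree_size = 1 + 0
    H: subtree_size = 1 + 0
  _2: subtree_size = 1 + 10
    _3: subtree_size = 1 + 4
      A: subtree_size = 1 + 0
      W: subtree_size = 1 + 0
      S: subtree_size = 1 + 0
      Q: subtree_size = 1 + 0
    _4: subtree_size = 1 + 4
      R: subtree_size = 1 + 0
      F: subtree_size = 1 + 0
      C: subtree_size = 1 + 0
      E: subtree_size = 1 + 0
Total subtree size of _0: 15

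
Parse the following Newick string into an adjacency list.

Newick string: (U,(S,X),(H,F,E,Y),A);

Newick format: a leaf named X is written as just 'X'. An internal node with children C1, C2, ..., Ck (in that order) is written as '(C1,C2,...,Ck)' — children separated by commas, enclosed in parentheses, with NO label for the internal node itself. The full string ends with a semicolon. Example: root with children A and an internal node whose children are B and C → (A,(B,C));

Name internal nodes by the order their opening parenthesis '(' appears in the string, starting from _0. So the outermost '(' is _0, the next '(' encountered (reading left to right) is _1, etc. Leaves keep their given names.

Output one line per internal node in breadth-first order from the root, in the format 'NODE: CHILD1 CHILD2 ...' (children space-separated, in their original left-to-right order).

Input: (U,(S,X),(H,F,E,Y),A);
Scanning left-to-right, naming '(' by encounter order:
  pos 0: '(' -> open internal node _0 (depth 1)
  pos 3: '(' -> open internal node _1 (depth 2)
  pos 7: ')' -> close internal node _1 (now at depth 1)
  pos 9: '(' -> open internal node _2 (depth 2)
  pos 17: ')' -> close internal node _2 (now at depth 1)
  pos 20: ')' -> close internal node _0 (now at depth 0)
Total internal nodes: 3
BFS adjacency from root:
  _0: U _1 _2 A
  _1: S X
  _2: H F E Y

Answer: _0: U _1 _2 A
_1: S X
_2: H F E Y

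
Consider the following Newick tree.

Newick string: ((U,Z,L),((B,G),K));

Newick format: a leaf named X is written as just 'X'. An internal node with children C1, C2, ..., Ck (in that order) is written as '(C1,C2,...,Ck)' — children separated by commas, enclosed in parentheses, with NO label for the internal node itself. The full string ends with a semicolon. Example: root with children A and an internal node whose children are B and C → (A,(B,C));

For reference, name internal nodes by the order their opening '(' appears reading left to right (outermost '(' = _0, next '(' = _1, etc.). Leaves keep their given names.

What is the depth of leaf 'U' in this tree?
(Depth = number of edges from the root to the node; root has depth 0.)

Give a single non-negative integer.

Answer: 2

Derivation:
Newick: ((U,Z,L),((B,G),K));
Naming internals by '(' encounter order: outermost '(' = _0, next = _1, ...
Query node: U
Path from root: _0 -> _1 -> U
Depth of U: 2 (number of edges from root)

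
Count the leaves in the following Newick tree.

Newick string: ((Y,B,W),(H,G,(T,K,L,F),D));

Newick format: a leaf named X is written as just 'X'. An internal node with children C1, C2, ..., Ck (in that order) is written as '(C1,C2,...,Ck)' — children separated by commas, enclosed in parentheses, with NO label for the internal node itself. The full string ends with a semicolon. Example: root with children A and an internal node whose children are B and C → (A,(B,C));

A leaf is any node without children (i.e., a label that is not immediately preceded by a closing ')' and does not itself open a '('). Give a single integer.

Answer: 10

Derivation:
Newick: ((Y,B,W),(H,G,(T,K,L,F),D));
Scan left-to-right; a leaf is any maximal label run not followed by '(':
  pos 2: leaf 'Y' → count = 1
  pos 4: leaf 'B' → count = 2
  pos 6: leaf 'W' → count = 3
  pos 10: leaf 'H' → count = 4
  pos 12: leaf 'G' → count = 5
  pos 15: leaf 'T' → count = 6
  pos 17: leaf 'K' → count = 7
  pos 19: leaf 'L' → count = 8
  pos 21: leaf 'F' → count = 9
  pos 24: leaf 'D' → count = 10
Total leaves: 10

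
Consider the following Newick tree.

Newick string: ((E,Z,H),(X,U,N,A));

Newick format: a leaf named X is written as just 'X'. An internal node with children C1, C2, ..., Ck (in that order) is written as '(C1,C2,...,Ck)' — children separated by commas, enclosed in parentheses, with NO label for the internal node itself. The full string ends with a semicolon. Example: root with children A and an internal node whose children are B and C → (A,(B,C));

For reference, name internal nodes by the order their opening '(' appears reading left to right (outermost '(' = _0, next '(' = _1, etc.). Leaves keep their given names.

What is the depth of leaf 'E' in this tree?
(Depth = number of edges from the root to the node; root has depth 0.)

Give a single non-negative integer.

Answer: 2

Derivation:
Newick: ((E,Z,H),(X,U,N,A));
Naming internals by '(' encounter order: outermost '(' = _0, next = _1, ...
Query node: E
Path from root: _0 -> _1 -> E
Depth of E: 2 (number of edges from root)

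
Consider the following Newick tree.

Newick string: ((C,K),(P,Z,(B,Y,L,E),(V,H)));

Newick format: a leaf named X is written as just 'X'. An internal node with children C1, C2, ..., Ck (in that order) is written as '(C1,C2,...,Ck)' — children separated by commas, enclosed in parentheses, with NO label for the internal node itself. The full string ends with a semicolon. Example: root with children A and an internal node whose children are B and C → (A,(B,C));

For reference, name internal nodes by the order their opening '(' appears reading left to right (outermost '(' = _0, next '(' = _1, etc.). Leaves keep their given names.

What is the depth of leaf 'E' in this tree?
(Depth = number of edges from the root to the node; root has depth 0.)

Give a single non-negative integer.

Newick: ((C,K),(P,Z,(B,Y,L,E),(V,H)));
Naming internals by '(' encounter order: outermost '(' = _0, next = _1, ...
Query node: E
Path from root: _0 -> _2 -> _3 -> E
Depth of E: 3 (number of edges from root)

Answer: 3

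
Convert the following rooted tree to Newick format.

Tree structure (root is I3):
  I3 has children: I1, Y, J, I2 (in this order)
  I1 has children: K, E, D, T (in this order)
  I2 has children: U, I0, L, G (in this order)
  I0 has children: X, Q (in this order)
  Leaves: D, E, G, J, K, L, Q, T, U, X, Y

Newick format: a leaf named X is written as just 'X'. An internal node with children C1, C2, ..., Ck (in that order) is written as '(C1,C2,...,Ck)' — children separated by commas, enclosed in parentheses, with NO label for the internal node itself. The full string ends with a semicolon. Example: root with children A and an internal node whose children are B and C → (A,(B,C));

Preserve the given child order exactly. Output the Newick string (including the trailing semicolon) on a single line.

Answer: ((K,E,D,T),Y,J,(U,(X,Q),L,G));

Derivation:
internal I3 with children ['I1', 'Y', 'J', 'I2']
  internal I1 with children ['K', 'E', 'D', 'T']
    leaf 'K' → 'K'
    leaf 'E' → 'E'
    leaf 'D' → 'D'
    leaf 'T' → 'T'
  → '(K,E,D,T)'
  leaf 'Y' → 'Y'
  leaf 'J' → 'J'
  internal I2 with children ['U', 'I0', 'L', 'G']
    leaf 'U' → 'U'
    internal I0 with children ['X', 'Q']
      leaf 'X' → 'X'
      leaf 'Q' → 'Q'
    → '(X,Q)'
    leaf 'L' → 'L'
    leaf 'G' → 'G'
  → '(U,(X,Q),L,G)'
→ '((K,E,D,T),Y,J,(U,(X,Q),L,G))'
Final: ((K,E,D,T),Y,J,(U,(X,Q),L,G));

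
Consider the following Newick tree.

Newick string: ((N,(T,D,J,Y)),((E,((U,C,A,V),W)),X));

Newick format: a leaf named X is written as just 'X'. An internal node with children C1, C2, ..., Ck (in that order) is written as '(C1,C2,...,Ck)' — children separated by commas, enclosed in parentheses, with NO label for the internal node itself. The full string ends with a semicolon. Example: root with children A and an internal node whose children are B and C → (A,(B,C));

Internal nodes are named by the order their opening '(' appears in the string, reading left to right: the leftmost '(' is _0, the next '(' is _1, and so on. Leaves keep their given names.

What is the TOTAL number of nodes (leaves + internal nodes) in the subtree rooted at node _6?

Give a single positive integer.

Answer: 5

Derivation:
Newick: ((N,(T,D,J,Y)),((E,((U,C,A,V),W)),X));
Locate _6: it is the '(' at position 20 (the 7th '(' reading left to right).
Query: subtree rooted at _6
_6: subtree_size = 1 + 4
  U: subtree_size = 1 + 0
  C: subtree_size = 1 + 0
  A: subtree_size = 1 + 0
  V: subtree_size = 1 + 0
Total subtree size of _6: 5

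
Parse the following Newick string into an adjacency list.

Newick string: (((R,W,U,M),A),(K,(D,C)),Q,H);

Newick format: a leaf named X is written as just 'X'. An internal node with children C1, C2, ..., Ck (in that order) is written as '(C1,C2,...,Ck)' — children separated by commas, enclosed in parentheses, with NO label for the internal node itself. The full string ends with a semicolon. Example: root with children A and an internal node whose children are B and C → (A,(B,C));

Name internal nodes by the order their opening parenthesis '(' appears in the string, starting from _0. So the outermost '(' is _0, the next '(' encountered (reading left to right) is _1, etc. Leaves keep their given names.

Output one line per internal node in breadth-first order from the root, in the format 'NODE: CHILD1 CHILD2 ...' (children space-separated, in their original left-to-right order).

Answer: _0: _1 _3 Q H
_1: _2 A
_3: K _4
_2: R W U M
_4: D C

Derivation:
Input: (((R,W,U,M),A),(K,(D,C)),Q,H);
Scanning left-to-right, naming '(' by encounter order:
  pos 0: '(' -> open internal node _0 (depth 1)
  pos 1: '(' -> open internal node _1 (depth 2)
  pos 2: '(' -> open internal node _2 (depth 3)
  pos 10: ')' -> close internal node _2 (now at depth 2)
  pos 13: ')' -> close internal node _1 (now at depth 1)
  pos 15: '(' -> open internal node _3 (depth 2)
  pos 18: '(' -> open internal node _4 (depth 3)
  pos 22: ')' -> close internal node _4 (now at depth 2)
  pos 23: ')' -> close internal node _3 (now at depth 1)
  pos 28: ')' -> close internal node _0 (now at depth 0)
Total internal nodes: 5
BFS adjacency from root:
  _0: _1 _3 Q H
  _1: _2 A
  _3: K _4
  _2: R W U M
  _4: D C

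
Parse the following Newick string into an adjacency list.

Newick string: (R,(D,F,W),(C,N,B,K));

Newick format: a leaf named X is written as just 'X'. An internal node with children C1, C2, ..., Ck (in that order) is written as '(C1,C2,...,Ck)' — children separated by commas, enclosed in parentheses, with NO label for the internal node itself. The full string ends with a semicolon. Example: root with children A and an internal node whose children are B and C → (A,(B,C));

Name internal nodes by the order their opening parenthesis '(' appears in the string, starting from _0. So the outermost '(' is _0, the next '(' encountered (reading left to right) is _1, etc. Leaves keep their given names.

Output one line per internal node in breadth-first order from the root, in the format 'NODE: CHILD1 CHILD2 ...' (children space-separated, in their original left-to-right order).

Answer: _0: R _1 _2
_1: D F W
_2: C N B K

Derivation:
Input: (R,(D,F,W),(C,N,B,K));
Scanning left-to-right, naming '(' by encounter order:
  pos 0: '(' -> open internal node _0 (depth 1)
  pos 3: '(' -> open internal node _1 (depth 2)
  pos 9: ')' -> close internal node _1 (now at depth 1)
  pos 11: '(' -> open internal node _2 (depth 2)
  pos 19: ')' -> close internal node _2 (now at depth 1)
  pos 20: ')' -> close internal node _0 (now at depth 0)
Total internal nodes: 3
BFS adjacency from root:
  _0: R _1 _2
  _1: D F W
  _2: C N B K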